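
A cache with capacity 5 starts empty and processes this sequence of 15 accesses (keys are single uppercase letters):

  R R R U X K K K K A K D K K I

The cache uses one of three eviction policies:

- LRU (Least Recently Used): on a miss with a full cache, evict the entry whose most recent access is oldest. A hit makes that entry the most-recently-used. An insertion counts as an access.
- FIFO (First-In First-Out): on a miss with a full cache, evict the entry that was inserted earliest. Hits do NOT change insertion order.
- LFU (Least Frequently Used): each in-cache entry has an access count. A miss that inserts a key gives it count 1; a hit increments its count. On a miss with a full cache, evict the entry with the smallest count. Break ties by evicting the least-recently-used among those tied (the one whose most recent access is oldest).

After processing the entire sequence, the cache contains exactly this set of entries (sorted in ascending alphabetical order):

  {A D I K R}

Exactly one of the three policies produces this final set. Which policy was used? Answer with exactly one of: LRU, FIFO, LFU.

Simulating under each policy and comparing final sets:
  LRU: final set = {A D I K X} -> differs
  FIFO: final set = {A D I K X} -> differs
  LFU: final set = {A D I K R} -> MATCHES target
Only LFU produces the target set.

Answer: LFU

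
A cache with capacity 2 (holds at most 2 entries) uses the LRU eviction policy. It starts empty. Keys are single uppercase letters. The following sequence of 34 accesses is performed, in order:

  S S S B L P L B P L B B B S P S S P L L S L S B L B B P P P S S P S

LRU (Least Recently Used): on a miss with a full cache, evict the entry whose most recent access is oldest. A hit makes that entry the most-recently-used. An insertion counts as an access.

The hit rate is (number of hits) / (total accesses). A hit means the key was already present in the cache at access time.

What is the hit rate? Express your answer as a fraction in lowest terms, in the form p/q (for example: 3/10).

LRU simulation (capacity=2):
  1. access S: MISS. Cache (LRU->MRU): [S]
  2. access S: HIT. Cache (LRU->MRU): [S]
  3. access S: HIT. Cache (LRU->MRU): [S]
  4. access B: MISS. Cache (LRU->MRU): [S B]
  5. access L: MISS, evict S. Cache (LRU->MRU): [B L]
  6. access P: MISS, evict B. Cache (LRU->MRU): [L P]
  7. access L: HIT. Cache (LRU->MRU): [P L]
  8. access B: MISS, evict P. Cache (LRU->MRU): [L B]
  9. access P: MISS, evict L. Cache (LRU->MRU): [B P]
  10. access L: MISS, evict B. Cache (LRU->MRU): [P L]
  11. access B: MISS, evict P. Cache (LRU->MRU): [L B]
  12. access B: HIT. Cache (LRU->MRU): [L B]
  13. access B: HIT. Cache (LRU->MRU): [L B]
  14. access S: MISS, evict L. Cache (LRU->MRU): [B S]
  15. access P: MISS, evict B. Cache (LRU->MRU): [S P]
  16. access S: HIT. Cache (LRU->MRU): [P S]
  17. access S: HIT. Cache (LRU->MRU): [P S]
  18. access P: HIT. Cache (LRU->MRU): [S P]
  19. access L: MISS, evict S. Cache (LRU->MRU): [P L]
  20. access L: HIT. Cache (LRU->MRU): [P L]
  21. access S: MISS, evict P. Cache (LRU->MRU): [L S]
  22. access L: HIT. Cache (LRU->MRU): [S L]
  23. access S: HIT. Cache (LRU->MRU): [L S]
  24. access B: MISS, evict L. Cache (LRU->MRU): [S B]
  25. access L: MISS, evict S. Cache (LRU->MRU): [B L]
  26. access B: HIT. Cache (LRU->MRU): [L B]
  27. access B: HIT. Cache (LRU->MRU): [L B]
  28. access P: MISS, evict L. Cache (LRU->MRU): [B P]
  29. access P: HIT. Cache (LRU->MRU): [B P]
  30. access P: HIT. Cache (LRU->MRU): [B P]
  31. access S: MISS, evict B. Cache (LRU->MRU): [P S]
  32. access S: HIT. Cache (LRU->MRU): [P S]
  33. access P: HIT. Cache (LRU->MRU): [S P]
  34. access S: HIT. Cache (LRU->MRU): [P S]
Total: 18 hits, 16 misses, 14 evictions

Hit rate = 18/34 = 9/17

Answer: 9/17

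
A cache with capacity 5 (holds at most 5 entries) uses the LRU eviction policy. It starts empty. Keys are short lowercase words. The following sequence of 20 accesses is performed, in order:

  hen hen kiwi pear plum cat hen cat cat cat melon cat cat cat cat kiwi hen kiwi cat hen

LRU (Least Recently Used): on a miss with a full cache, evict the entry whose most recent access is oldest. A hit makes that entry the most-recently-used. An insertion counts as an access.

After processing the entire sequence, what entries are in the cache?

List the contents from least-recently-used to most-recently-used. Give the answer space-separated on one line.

LRU simulation (capacity=5):
  1. access hen: MISS. Cache (LRU->MRU): [hen]
  2. access hen: HIT. Cache (LRU->MRU): [hen]
  3. access kiwi: MISS. Cache (LRU->MRU): [hen kiwi]
  4. access pear: MISS. Cache (LRU->MRU): [hen kiwi pear]
  5. access plum: MISS. Cache (LRU->MRU): [hen kiwi pear plum]
  6. access cat: MISS. Cache (LRU->MRU): [hen kiwi pear plum cat]
  7. access hen: HIT. Cache (LRU->MRU): [kiwi pear plum cat hen]
  8. access cat: HIT. Cache (LRU->MRU): [kiwi pear plum hen cat]
  9. access cat: HIT. Cache (LRU->MRU): [kiwi pear plum hen cat]
  10. access cat: HIT. Cache (LRU->MRU): [kiwi pear plum hen cat]
  11. access melon: MISS, evict kiwi. Cache (LRU->MRU): [pear plum hen cat melon]
  12. access cat: HIT. Cache (LRU->MRU): [pear plum hen melon cat]
  13. access cat: HIT. Cache (LRU->MRU): [pear plum hen melon cat]
  14. access cat: HIT. Cache (LRU->MRU): [pear plum hen melon cat]
  15. access cat: HIT. Cache (LRU->MRU): [pear plum hen melon cat]
  16. access kiwi: MISS, evict pear. Cache (LRU->MRU): [plum hen melon cat kiwi]
  17. access hen: HIT. Cache (LRU->MRU): [plum melon cat kiwi hen]
  18. access kiwi: HIT. Cache (LRU->MRU): [plum melon cat hen kiwi]
  19. access cat: HIT. Cache (LRU->MRU): [plum melon hen kiwi cat]
  20. access hen: HIT. Cache (LRU->MRU): [plum melon kiwi cat hen]
Total: 13 hits, 7 misses, 2 evictions

Answer: plum melon kiwi cat hen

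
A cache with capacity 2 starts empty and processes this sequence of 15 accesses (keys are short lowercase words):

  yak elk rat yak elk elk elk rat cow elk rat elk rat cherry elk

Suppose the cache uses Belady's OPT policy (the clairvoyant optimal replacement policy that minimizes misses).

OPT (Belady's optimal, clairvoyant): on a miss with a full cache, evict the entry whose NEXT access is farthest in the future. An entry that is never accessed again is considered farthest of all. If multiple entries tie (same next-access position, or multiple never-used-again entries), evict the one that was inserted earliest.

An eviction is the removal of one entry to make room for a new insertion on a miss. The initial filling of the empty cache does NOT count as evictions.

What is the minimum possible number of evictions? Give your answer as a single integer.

Answer: 5

Derivation:
OPT (Belady) simulation (capacity=2):
  1. access yak: MISS. Cache: [yak]
  2. access elk: MISS. Cache: [yak elk]
  3. access rat: MISS, evict elk (next use: step 5). Cache: [yak rat]
  4. access yak: HIT. Next use of yak: never. Cache: [yak rat]
  5. access elk: MISS, evict yak (next use: never). Cache: [rat elk]
  6. access elk: HIT. Next use of elk: step 7. Cache: [rat elk]
  7. access elk: HIT. Next use of elk: step 10. Cache: [rat elk]
  8. access rat: HIT. Next use of rat: step 11. Cache: [rat elk]
  9. access cow: MISS, evict rat (next use: step 11). Cache: [elk cow]
  10. access elk: HIT. Next use of elk: step 12. Cache: [elk cow]
  11. access rat: MISS, evict cow (next use: never). Cache: [elk rat]
  12. access elk: HIT. Next use of elk: step 15. Cache: [elk rat]
  13. access rat: HIT. Next use of rat: never. Cache: [elk rat]
  14. access cherry: MISS, evict rat (next use: never). Cache: [elk cherry]
  15. access elk: HIT. Next use of elk: never. Cache: [elk cherry]
Total: 8 hits, 7 misses, 5 evictions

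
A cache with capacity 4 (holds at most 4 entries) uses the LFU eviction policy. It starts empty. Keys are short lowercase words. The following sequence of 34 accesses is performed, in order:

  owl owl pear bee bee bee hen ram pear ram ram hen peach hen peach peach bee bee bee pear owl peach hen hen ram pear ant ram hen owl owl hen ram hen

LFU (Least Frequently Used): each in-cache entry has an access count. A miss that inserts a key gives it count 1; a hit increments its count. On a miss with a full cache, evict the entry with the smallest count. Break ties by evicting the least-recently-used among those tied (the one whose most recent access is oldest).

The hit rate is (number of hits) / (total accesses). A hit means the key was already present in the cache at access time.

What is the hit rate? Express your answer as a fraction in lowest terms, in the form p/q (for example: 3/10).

LFU simulation (capacity=4):
  1. access owl: MISS. Cache: [owl(c=1)]
  2. access owl: HIT, count now 2. Cache: [owl(c=2)]
  3. access pear: MISS. Cache: [pear(c=1) owl(c=2)]
  4. access bee: MISS. Cache: [pear(c=1) bee(c=1) owl(c=2)]
  5. access bee: HIT, count now 2. Cache: [pear(c=1) owl(c=2) bee(c=2)]
  6. access bee: HIT, count now 3. Cache: [pear(c=1) owl(c=2) bee(c=3)]
  7. access hen: MISS. Cache: [pear(c=1) hen(c=1) owl(c=2) bee(c=3)]
  8. access ram: MISS, evict pear(c=1). Cache: [hen(c=1) ram(c=1) owl(c=2) bee(c=3)]
  9. access pear: MISS, evict hen(c=1). Cache: [ram(c=1) pear(c=1) owl(c=2) bee(c=3)]
  10. access ram: HIT, count now 2. Cache: [pear(c=1) owl(c=2) ram(c=2) bee(c=3)]
  11. access ram: HIT, count now 3. Cache: [pear(c=1) owl(c=2) bee(c=3) ram(c=3)]
  12. access hen: MISS, evict pear(c=1). Cache: [hen(c=1) owl(c=2) bee(c=3) ram(c=3)]
  13. access peach: MISS, evict hen(c=1). Cache: [peach(c=1) owl(c=2) bee(c=3) ram(c=3)]
  14. access hen: MISS, evict peach(c=1). Cache: [hen(c=1) owl(c=2) bee(c=3) ram(c=3)]
  15. access peach: MISS, evict hen(c=1). Cache: [peach(c=1) owl(c=2) bee(c=3) ram(c=3)]
  16. access peach: HIT, count now 2. Cache: [owl(c=2) peach(c=2) bee(c=3) ram(c=3)]
  17. access bee: HIT, count now 4. Cache: [owl(c=2) peach(c=2) ram(c=3) bee(c=4)]
  18. access bee: HIT, count now 5. Cache: [owl(c=2) peach(c=2) ram(c=3) bee(c=5)]
  19. access bee: HIT, count now 6. Cache: [owl(c=2) peach(c=2) ram(c=3) bee(c=6)]
  20. access pear: MISS, evict owl(c=2). Cache: [pear(c=1) peach(c=2) ram(c=3) bee(c=6)]
  21. access owl: MISS, evict pear(c=1). Cache: [owl(c=1) peach(c=2) ram(c=3) bee(c=6)]
  22. access peach: HIT, count now 3. Cache: [owl(c=1) ram(c=3) peach(c=3) bee(c=6)]
  23. access hen: MISS, evict owl(c=1). Cache: [hen(c=1) ram(c=3) peach(c=3) bee(c=6)]
  24. access hen: HIT, count now 2. Cache: [hen(c=2) ram(c=3) peach(c=3) bee(c=6)]
  25. access ram: HIT, count now 4. Cache: [hen(c=2) peach(c=3) ram(c=4) bee(c=6)]
  26. access pear: MISS, evict hen(c=2). Cache: [pear(c=1) peach(c=3) ram(c=4) bee(c=6)]
  27. access ant: MISS, evict pear(c=1). Cache: [ant(c=1) peach(c=3) ram(c=4) bee(c=6)]
  28. access ram: HIT, count now 5. Cache: [ant(c=1) peach(c=3) ram(c=5) bee(c=6)]
  29. access hen: MISS, evict ant(c=1). Cache: [hen(c=1) peach(c=3) ram(c=5) bee(c=6)]
  30. access owl: MISS, evict hen(c=1). Cache: [owl(c=1) peach(c=3) ram(c=5) bee(c=6)]
  31. access owl: HIT, count now 2. Cache: [owl(c=2) peach(c=3) ram(c=5) bee(c=6)]
  32. access hen: MISS, evict owl(c=2). Cache: [hen(c=1) peach(c=3) ram(c=5) bee(c=6)]
  33. access ram: HIT, count now 6. Cache: [hen(c=1) peach(c=3) bee(c=6) ram(c=6)]
  34. access hen: HIT, count now 2. Cache: [hen(c=2) peach(c=3) bee(c=6) ram(c=6)]
Total: 16 hits, 18 misses, 14 evictions

Hit rate = 16/34 = 8/17

Answer: 8/17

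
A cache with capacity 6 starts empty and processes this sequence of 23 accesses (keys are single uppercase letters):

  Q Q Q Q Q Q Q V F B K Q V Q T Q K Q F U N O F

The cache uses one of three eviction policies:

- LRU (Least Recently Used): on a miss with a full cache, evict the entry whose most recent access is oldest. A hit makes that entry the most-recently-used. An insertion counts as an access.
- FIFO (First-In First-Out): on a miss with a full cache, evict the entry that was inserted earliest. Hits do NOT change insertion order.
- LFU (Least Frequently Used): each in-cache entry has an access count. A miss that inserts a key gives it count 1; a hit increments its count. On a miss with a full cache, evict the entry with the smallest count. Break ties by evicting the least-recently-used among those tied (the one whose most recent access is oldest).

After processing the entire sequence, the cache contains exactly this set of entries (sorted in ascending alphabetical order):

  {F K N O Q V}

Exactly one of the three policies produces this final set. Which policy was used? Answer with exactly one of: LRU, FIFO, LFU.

Simulating under each policy and comparing final sets:
  LRU: final set = {F K N O Q U} -> differs
  FIFO: final set = {F K N O T U} -> differs
  LFU: final set = {F K N O Q V} -> MATCHES target
Only LFU produces the target set.

Answer: LFU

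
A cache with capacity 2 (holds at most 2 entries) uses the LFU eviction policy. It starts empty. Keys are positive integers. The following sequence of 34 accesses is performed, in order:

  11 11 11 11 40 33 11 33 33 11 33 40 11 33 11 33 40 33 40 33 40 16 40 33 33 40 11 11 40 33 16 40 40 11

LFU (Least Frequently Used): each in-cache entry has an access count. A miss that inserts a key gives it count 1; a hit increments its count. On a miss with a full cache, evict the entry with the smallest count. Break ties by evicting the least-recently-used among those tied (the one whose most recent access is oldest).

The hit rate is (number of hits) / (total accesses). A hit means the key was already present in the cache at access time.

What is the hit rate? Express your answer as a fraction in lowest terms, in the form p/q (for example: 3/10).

LFU simulation (capacity=2):
  1. access 11: MISS. Cache: [11(c=1)]
  2. access 11: HIT, count now 2. Cache: [11(c=2)]
  3. access 11: HIT, count now 3. Cache: [11(c=3)]
  4. access 11: HIT, count now 4. Cache: [11(c=4)]
  5. access 40: MISS. Cache: [40(c=1) 11(c=4)]
  6. access 33: MISS, evict 40(c=1). Cache: [33(c=1) 11(c=4)]
  7. access 11: HIT, count now 5. Cache: [33(c=1) 11(c=5)]
  8. access 33: HIT, count now 2. Cache: [33(c=2) 11(c=5)]
  9. access 33: HIT, count now 3. Cache: [33(c=3) 11(c=5)]
  10. access 11: HIT, count now 6. Cache: [33(c=3) 11(c=6)]
  11. access 33: HIT, count now 4. Cache: [33(c=4) 11(c=6)]
  12. access 40: MISS, evict 33(c=4). Cache: [40(c=1) 11(c=6)]
  13. access 11: HIT, count now 7. Cache: [40(c=1) 11(c=7)]
  14. access 33: MISS, evict 40(c=1). Cache: [33(c=1) 11(c=7)]
  15. access 11: HIT, count now 8. Cache: [33(c=1) 11(c=8)]
  16. access 33: HIT, count now 2. Cache: [33(c=2) 11(c=8)]
  17. access 40: MISS, evict 33(c=2). Cache: [40(c=1) 11(c=8)]
  18. access 33: MISS, evict 40(c=1). Cache: [33(c=1) 11(c=8)]
  19. access 40: MISS, evict 33(c=1). Cache: [40(c=1) 11(c=8)]
  20. access 33: MISS, evict 40(c=1). Cache: [33(c=1) 11(c=8)]
  21. access 40: MISS, evict 33(c=1). Cache: [40(c=1) 11(c=8)]
  22. access 16: MISS, evict 40(c=1). Cache: [16(c=1) 11(c=8)]
  23. access 40: MISS, evict 16(c=1). Cache: [40(c=1) 11(c=8)]
  24. access 33: MISS, evict 40(c=1). Cache: [33(c=1) 11(c=8)]
  25. access 33: HIT, count now 2. Cache: [33(c=2) 11(c=8)]
  26. access 40: MISS, evict 33(c=2). Cache: [40(c=1) 11(c=8)]
  27. access 11: HIT, count now 9. Cache: [40(c=1) 11(c=9)]
  28. access 11: HIT, count now 10. Cache: [40(c=1) 11(c=10)]
  29. access 40: HIT, count now 2. Cache: [40(c=2) 11(c=10)]
  30. access 33: MISS, evict 40(c=2). Cache: [33(c=1) 11(c=10)]
  31. access 16: MISS, evict 33(c=1). Cache: [16(c=1) 11(c=10)]
  32. access 40: MISS, evict 16(c=1). Cache: [40(c=1) 11(c=10)]
  33. access 40: HIT, count now 2. Cache: [40(c=2) 11(c=10)]
  34. access 11: HIT, count now 11. Cache: [40(c=2) 11(c=11)]
Total: 17 hits, 17 misses, 15 evictions

Hit rate = 17/34 = 1/2

Answer: 1/2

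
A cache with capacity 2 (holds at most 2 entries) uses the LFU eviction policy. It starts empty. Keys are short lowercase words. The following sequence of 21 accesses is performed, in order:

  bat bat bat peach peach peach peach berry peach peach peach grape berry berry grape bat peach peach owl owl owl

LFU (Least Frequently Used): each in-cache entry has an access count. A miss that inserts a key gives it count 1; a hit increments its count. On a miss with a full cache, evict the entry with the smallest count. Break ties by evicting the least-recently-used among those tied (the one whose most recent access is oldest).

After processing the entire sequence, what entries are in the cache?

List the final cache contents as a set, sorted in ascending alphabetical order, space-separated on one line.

Answer: owl peach

Derivation:
LFU simulation (capacity=2):
  1. access bat: MISS. Cache: [bat(c=1)]
  2. access bat: HIT, count now 2. Cache: [bat(c=2)]
  3. access bat: HIT, count now 3. Cache: [bat(c=3)]
  4. access peach: MISS. Cache: [peach(c=1) bat(c=3)]
  5. access peach: HIT, count now 2. Cache: [peach(c=2) bat(c=3)]
  6. access peach: HIT, count now 3. Cache: [bat(c=3) peach(c=3)]
  7. access peach: HIT, count now 4. Cache: [bat(c=3) peach(c=4)]
  8. access berry: MISS, evict bat(c=3). Cache: [berry(c=1) peach(c=4)]
  9. access peach: HIT, count now 5. Cache: [berry(c=1) peach(c=5)]
  10. access peach: HIT, count now 6. Cache: [berry(c=1) peach(c=6)]
  11. access peach: HIT, count now 7. Cache: [berry(c=1) peach(c=7)]
  12. access grape: MISS, evict berry(c=1). Cache: [grape(c=1) peach(c=7)]
  13. access berry: MISS, evict grape(c=1). Cache: [berry(c=1) peach(c=7)]
  14. access berry: HIT, count now 2. Cache: [berry(c=2) peach(c=7)]
  15. access grape: MISS, evict berry(c=2). Cache: [grape(c=1) peach(c=7)]
  16. access bat: MISS, evict grape(c=1). Cache: [bat(c=1) peach(c=7)]
  17. access peach: HIT, count now 8. Cache: [bat(c=1) peach(c=8)]
  18. access peach: HIT, count now 9. Cache: [bat(c=1) peach(c=9)]
  19. access owl: MISS, evict bat(c=1). Cache: [owl(c=1) peach(c=9)]
  20. access owl: HIT, count now 2. Cache: [owl(c=2) peach(c=9)]
  21. access owl: HIT, count now 3. Cache: [owl(c=3) peach(c=9)]
Total: 13 hits, 8 misses, 6 evictions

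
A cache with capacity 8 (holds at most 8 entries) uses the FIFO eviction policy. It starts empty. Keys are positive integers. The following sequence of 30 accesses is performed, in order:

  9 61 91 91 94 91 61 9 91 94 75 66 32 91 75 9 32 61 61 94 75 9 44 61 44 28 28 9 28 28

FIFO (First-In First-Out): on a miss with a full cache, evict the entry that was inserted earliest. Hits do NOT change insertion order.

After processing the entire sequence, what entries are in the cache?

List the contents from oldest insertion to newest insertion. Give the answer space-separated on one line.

FIFO simulation (capacity=8):
  1. access 9: MISS. Cache (old->new): [9]
  2. access 61: MISS. Cache (old->new): [9 61]
  3. access 91: MISS. Cache (old->new): [9 61 91]
  4. access 91: HIT. Cache (old->new): [9 61 91]
  5. access 94: MISS. Cache (old->new): [9 61 91 94]
  6. access 91: HIT. Cache (old->new): [9 61 91 94]
  7. access 61: HIT. Cache (old->new): [9 61 91 94]
  8. access 9: HIT. Cache (old->new): [9 61 91 94]
  9. access 91: HIT. Cache (old->new): [9 61 91 94]
  10. access 94: HIT. Cache (old->new): [9 61 91 94]
  11. access 75: MISS. Cache (old->new): [9 61 91 94 75]
  12. access 66: MISS. Cache (old->new): [9 61 91 94 75 66]
  13. access 32: MISS. Cache (old->new): [9 61 91 94 75 66 32]
  14. access 91: HIT. Cache (old->new): [9 61 91 94 75 66 32]
  15. access 75: HIT. Cache (old->new): [9 61 91 94 75 66 32]
  16. access 9: HIT. Cache (old->new): [9 61 91 94 75 66 32]
  17. access 32: HIT. Cache (old->new): [9 61 91 94 75 66 32]
  18. access 61: HIT. Cache (old->new): [9 61 91 94 75 66 32]
  19. access 61: HIT. Cache (old->new): [9 61 91 94 75 66 32]
  20. access 94: HIT. Cache (old->new): [9 61 91 94 75 66 32]
  21. access 75: HIT. Cache (old->new): [9 61 91 94 75 66 32]
  22. access 9: HIT. Cache (old->new): [9 61 91 94 75 66 32]
  23. access 44: MISS. Cache (old->new): [9 61 91 94 75 66 32 44]
  24. access 61: HIT. Cache (old->new): [9 61 91 94 75 66 32 44]
  25. access 44: HIT. Cache (old->new): [9 61 91 94 75 66 32 44]
  26. access 28: MISS, evict 9. Cache (old->new): [61 91 94 75 66 32 44 28]
  27. access 28: HIT. Cache (old->new): [61 91 94 75 66 32 44 28]
  28. access 9: MISS, evict 61. Cache (old->new): [91 94 75 66 32 44 28 9]
  29. access 28: HIT. Cache (old->new): [91 94 75 66 32 44 28 9]
  30. access 28: HIT. Cache (old->new): [91 94 75 66 32 44 28 9]
Total: 20 hits, 10 misses, 2 evictions

Answer: 91 94 75 66 32 44 28 9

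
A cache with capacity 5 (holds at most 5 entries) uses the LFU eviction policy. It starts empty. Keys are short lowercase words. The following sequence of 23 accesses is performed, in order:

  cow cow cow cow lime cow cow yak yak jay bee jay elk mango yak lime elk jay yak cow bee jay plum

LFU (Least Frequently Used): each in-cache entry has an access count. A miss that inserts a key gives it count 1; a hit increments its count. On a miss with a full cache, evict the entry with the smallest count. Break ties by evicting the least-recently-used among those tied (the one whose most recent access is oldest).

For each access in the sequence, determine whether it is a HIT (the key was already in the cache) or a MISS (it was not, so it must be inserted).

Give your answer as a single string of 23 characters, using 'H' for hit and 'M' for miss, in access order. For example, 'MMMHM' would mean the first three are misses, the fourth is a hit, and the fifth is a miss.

Answer: MHHHMHHMHMMHMMHMMHHHMHM

Derivation:
LFU simulation (capacity=5):
  1. access cow: MISS. Cache: [cow(c=1)]
  2. access cow: HIT, count now 2. Cache: [cow(c=2)]
  3. access cow: HIT, count now 3. Cache: [cow(c=3)]
  4. access cow: HIT, count now 4. Cache: [cow(c=4)]
  5. access lime: MISS. Cache: [lime(c=1) cow(c=4)]
  6. access cow: HIT, count now 5. Cache: [lime(c=1) cow(c=5)]
  7. access cow: HIT, count now 6. Cache: [lime(c=1) cow(c=6)]
  8. access yak: MISS. Cache: [lime(c=1) yak(c=1) cow(c=6)]
  9. access yak: HIT, count now 2. Cache: [lime(c=1) yak(c=2) cow(c=6)]
  10. access jay: MISS. Cache: [lime(c=1) jay(c=1) yak(c=2) cow(c=6)]
  11. access bee: MISS. Cache: [lime(c=1) jay(c=1) bee(c=1) yak(c=2) cow(c=6)]
  12. access jay: HIT, count now 2. Cache: [lime(c=1) bee(c=1) yak(c=2) jay(c=2) cow(c=6)]
  13. access elk: MISS, evict lime(c=1). Cache: [bee(c=1) elk(c=1) yak(c=2) jay(c=2) cow(c=6)]
  14. access mango: MISS, evict bee(c=1). Cache: [elk(c=1) mango(c=1) yak(c=2) jay(c=2) cow(c=6)]
  15. access yak: HIT, count now 3. Cache: [elk(c=1) mango(c=1) jay(c=2) yak(c=3) cow(c=6)]
  16. access lime: MISS, evict elk(c=1). Cache: [mango(c=1) lime(c=1) jay(c=2) yak(c=3) cow(c=6)]
  17. access elk: MISS, evict mango(c=1). Cache: [lime(c=1) elk(c=1) jay(c=2) yak(c=3) cow(c=6)]
  18. access jay: HIT, count now 3. Cache: [lime(c=1) elk(c=1) yak(c=3) jay(c=3) cow(c=6)]
  19. access yak: HIT, count now 4. Cache: [lime(c=1) elk(c=1) jay(c=3) yak(c=4) cow(c=6)]
  20. access cow: HIT, count now 7. Cache: [lime(c=1) elk(c=1) jay(c=3) yak(c=4) cow(c=7)]
  21. access bee: MISS, evict lime(c=1). Cache: [elk(c=1) bee(c=1) jay(c=3) yak(c=4) cow(c=7)]
  22. access jay: HIT, count now 4. Cache: [elk(c=1) bee(c=1) yak(c=4) jay(c=4) cow(c=7)]
  23. access plum: MISS, evict elk(c=1). Cache: [bee(c=1) plum(c=1) yak(c=4) jay(c=4) cow(c=7)]
Total: 12 hits, 11 misses, 6 evictions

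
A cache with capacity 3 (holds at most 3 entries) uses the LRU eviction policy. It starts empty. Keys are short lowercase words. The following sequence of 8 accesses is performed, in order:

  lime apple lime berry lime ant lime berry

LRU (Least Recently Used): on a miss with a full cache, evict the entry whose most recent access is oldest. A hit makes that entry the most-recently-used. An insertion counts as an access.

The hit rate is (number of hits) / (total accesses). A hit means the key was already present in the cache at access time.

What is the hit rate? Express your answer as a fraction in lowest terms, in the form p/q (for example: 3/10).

LRU simulation (capacity=3):
  1. access lime: MISS. Cache (LRU->MRU): [lime]
  2. access apple: MISS. Cache (LRU->MRU): [lime apple]
  3. access lime: HIT. Cache (LRU->MRU): [apple lime]
  4. access berry: MISS. Cache (LRU->MRU): [apple lime berry]
  5. access lime: HIT. Cache (LRU->MRU): [apple berry lime]
  6. access ant: MISS, evict apple. Cache (LRU->MRU): [berry lime ant]
  7. access lime: HIT. Cache (LRU->MRU): [berry ant lime]
  8. access berry: HIT. Cache (LRU->MRU): [ant lime berry]
Total: 4 hits, 4 misses, 1 evictions

Hit rate = 4/8 = 1/2

Answer: 1/2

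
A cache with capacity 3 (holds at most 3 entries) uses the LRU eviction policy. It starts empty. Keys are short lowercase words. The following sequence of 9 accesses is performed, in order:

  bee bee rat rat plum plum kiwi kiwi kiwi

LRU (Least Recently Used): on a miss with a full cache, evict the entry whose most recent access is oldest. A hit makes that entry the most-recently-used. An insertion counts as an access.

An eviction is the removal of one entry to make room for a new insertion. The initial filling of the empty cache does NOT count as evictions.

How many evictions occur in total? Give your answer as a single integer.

Answer: 1

Derivation:
LRU simulation (capacity=3):
  1. access bee: MISS. Cache (LRU->MRU): [bee]
  2. access bee: HIT. Cache (LRU->MRU): [bee]
  3. access rat: MISS. Cache (LRU->MRU): [bee rat]
  4. access rat: HIT. Cache (LRU->MRU): [bee rat]
  5. access plum: MISS. Cache (LRU->MRU): [bee rat plum]
  6. access plum: HIT. Cache (LRU->MRU): [bee rat plum]
  7. access kiwi: MISS, evict bee. Cache (LRU->MRU): [rat plum kiwi]
  8. access kiwi: HIT. Cache (LRU->MRU): [rat plum kiwi]
  9. access kiwi: HIT. Cache (LRU->MRU): [rat plum kiwi]
Total: 5 hits, 4 misses, 1 evictions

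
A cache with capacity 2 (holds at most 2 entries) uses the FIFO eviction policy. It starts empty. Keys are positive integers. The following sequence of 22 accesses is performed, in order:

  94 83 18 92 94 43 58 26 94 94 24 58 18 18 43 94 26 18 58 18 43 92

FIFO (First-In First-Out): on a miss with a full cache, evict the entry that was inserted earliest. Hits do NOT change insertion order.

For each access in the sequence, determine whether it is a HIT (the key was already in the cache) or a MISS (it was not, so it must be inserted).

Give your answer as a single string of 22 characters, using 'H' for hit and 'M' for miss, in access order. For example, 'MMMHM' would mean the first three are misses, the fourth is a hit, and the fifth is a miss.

Answer: MMMMMMMMMHMMMHMMMMMHMM

Derivation:
FIFO simulation (capacity=2):
  1. access 94: MISS. Cache (old->new): [94]
  2. access 83: MISS. Cache (old->new): [94 83]
  3. access 18: MISS, evict 94. Cache (old->new): [83 18]
  4. access 92: MISS, evict 83. Cache (old->new): [18 92]
  5. access 94: MISS, evict 18. Cache (old->new): [92 94]
  6. access 43: MISS, evict 92. Cache (old->new): [94 43]
  7. access 58: MISS, evict 94. Cache (old->new): [43 58]
  8. access 26: MISS, evict 43. Cache (old->new): [58 26]
  9. access 94: MISS, evict 58. Cache (old->new): [26 94]
  10. access 94: HIT. Cache (old->new): [26 94]
  11. access 24: MISS, evict 26. Cache (old->new): [94 24]
  12. access 58: MISS, evict 94. Cache (old->new): [24 58]
  13. access 18: MISS, evict 24. Cache (old->new): [58 18]
  14. access 18: HIT. Cache (old->new): [58 18]
  15. access 43: MISS, evict 58. Cache (old->new): [18 43]
  16. access 94: MISS, evict 18. Cache (old->new): [43 94]
  17. access 26: MISS, evict 43. Cache (old->new): [94 26]
  18. access 18: MISS, evict 94. Cache (old->new): [26 18]
  19. access 58: MISS, evict 26. Cache (old->new): [18 58]
  20. access 18: HIT. Cache (old->new): [18 58]
  21. access 43: MISS, evict 18. Cache (old->new): [58 43]
  22. access 92: MISS, evict 58. Cache (old->new): [43 92]
Total: 3 hits, 19 misses, 17 evictions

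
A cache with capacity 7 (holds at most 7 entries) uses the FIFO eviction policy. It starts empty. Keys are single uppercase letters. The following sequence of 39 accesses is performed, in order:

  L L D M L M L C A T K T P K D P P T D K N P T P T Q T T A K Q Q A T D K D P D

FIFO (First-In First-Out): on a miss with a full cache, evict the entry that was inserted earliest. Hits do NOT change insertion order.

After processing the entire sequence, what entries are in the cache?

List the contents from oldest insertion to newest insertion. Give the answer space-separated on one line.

Answer: A T K P N Q D

Derivation:
FIFO simulation (capacity=7):
  1. access L: MISS. Cache (old->new): [L]
  2. access L: HIT. Cache (old->new): [L]
  3. access D: MISS. Cache (old->new): [L D]
  4. access M: MISS. Cache (old->new): [L D M]
  5. access L: HIT. Cache (old->new): [L D M]
  6. access M: HIT. Cache (old->new): [L D M]
  7. access L: HIT. Cache (old->new): [L D M]
  8. access C: MISS. Cache (old->new): [L D M C]
  9. access A: MISS. Cache (old->new): [L D M C A]
  10. access T: MISS. Cache (old->new): [L D M C A T]
  11. access K: MISS. Cache (old->new): [L D M C A T K]
  12. access T: HIT. Cache (old->new): [L D M C A T K]
  13. access P: MISS, evict L. Cache (old->new): [D M C A T K P]
  14. access K: HIT. Cache (old->new): [D M C A T K P]
  15. access D: HIT. Cache (old->new): [D M C A T K P]
  16. access P: HIT. Cache (old->new): [D M C A T K P]
  17. access P: HIT. Cache (old->new): [D M C A T K P]
  18. access T: HIT. Cache (old->new): [D M C A T K P]
  19. access D: HIT. Cache (old->new): [D M C A T K P]
  20. access K: HIT. Cache (old->new): [D M C A T K P]
  21. access N: MISS, evict D. Cache (old->new): [M C A T K P N]
  22. access P: HIT. Cache (old->new): [M C A T K P N]
  23. access T: HIT. Cache (old->new): [M C A T K P N]
  24. access P: HIT. Cache (old->new): [M C A T K P N]
  25. access T: HIT. Cache (old->new): [M C A T K P N]
  26. access Q: MISS, evict M. Cache (old->new): [C A T K P N Q]
  27. access T: HIT. Cache (old->new): [C A T K P N Q]
  28. access T: HIT. Cache (old->new): [C A T K P N Q]
  29. access A: HIT. Cache (old->new): [C A T K P N Q]
  30. access K: HIT. Cache (old->new): [C A T K P N Q]
  31. access Q: HIT. Cache (old->new): [C A T K P N Q]
  32. access Q: HIT. Cache (old->new): [C A T K P N Q]
  33. access A: HIT. Cache (old->new): [C A T K P N Q]
  34. access T: HIT. Cache (old->new): [C A T K P N Q]
  35. access D: MISS, evict C. Cache (old->new): [A T K P N Q D]
  36. access K: HIT. Cache (old->new): [A T K P N Q D]
  37. access D: HIT. Cache (old->new): [A T K P N Q D]
  38. access P: HIT. Cache (old->new): [A T K P N Q D]
  39. access D: HIT. Cache (old->new): [A T K P N Q D]
Total: 28 hits, 11 misses, 4 evictions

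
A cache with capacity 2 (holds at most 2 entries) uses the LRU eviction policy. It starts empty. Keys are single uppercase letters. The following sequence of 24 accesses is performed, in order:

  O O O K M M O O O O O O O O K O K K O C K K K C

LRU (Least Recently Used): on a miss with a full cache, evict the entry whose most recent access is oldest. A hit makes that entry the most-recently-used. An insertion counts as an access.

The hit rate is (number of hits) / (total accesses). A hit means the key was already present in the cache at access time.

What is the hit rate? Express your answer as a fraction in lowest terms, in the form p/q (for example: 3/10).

Answer: 17/24

Derivation:
LRU simulation (capacity=2):
  1. access O: MISS. Cache (LRU->MRU): [O]
  2. access O: HIT. Cache (LRU->MRU): [O]
  3. access O: HIT. Cache (LRU->MRU): [O]
  4. access K: MISS. Cache (LRU->MRU): [O K]
  5. access M: MISS, evict O. Cache (LRU->MRU): [K M]
  6. access M: HIT. Cache (LRU->MRU): [K M]
  7. access O: MISS, evict K. Cache (LRU->MRU): [M O]
  8. access O: HIT. Cache (LRU->MRU): [M O]
  9. access O: HIT. Cache (LRU->MRU): [M O]
  10. access O: HIT. Cache (LRU->MRU): [M O]
  11. access O: HIT. Cache (LRU->MRU): [M O]
  12. access O: HIT. Cache (LRU->MRU): [M O]
  13. access O: HIT. Cache (LRU->MRU): [M O]
  14. access O: HIT. Cache (LRU->MRU): [M O]
  15. access K: MISS, evict M. Cache (LRU->MRU): [O K]
  16. access O: HIT. Cache (LRU->MRU): [K O]
  17. access K: HIT. Cache (LRU->MRU): [O K]
  18. access K: HIT. Cache (LRU->MRU): [O K]
  19. access O: HIT. Cache (LRU->MRU): [K O]
  20. access C: MISS, evict K. Cache (LRU->MRU): [O C]
  21. access K: MISS, evict O. Cache (LRU->MRU): [C K]
  22. access K: HIT. Cache (LRU->MRU): [C K]
  23. access K: HIT. Cache (LRU->MRU): [C K]
  24. access C: HIT. Cache (LRU->MRU): [K C]
Total: 17 hits, 7 misses, 5 evictions

Hit rate = 17/24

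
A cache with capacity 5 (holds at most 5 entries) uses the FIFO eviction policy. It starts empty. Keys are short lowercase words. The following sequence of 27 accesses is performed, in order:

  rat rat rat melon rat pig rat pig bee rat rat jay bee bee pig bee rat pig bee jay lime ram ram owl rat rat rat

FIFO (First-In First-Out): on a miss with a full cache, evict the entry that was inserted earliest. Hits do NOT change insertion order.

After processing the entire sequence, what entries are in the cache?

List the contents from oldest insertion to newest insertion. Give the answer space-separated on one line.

FIFO simulation (capacity=5):
  1. access rat: MISS. Cache (old->new): [rat]
  2. access rat: HIT. Cache (old->new): [rat]
  3. access rat: HIT. Cache (old->new): [rat]
  4. access melon: MISS. Cache (old->new): [rat melon]
  5. access rat: HIT. Cache (old->new): [rat melon]
  6. access pig: MISS. Cache (old->new): [rat melon pig]
  7. access rat: HIT. Cache (old->new): [rat melon pig]
  8. access pig: HIT. Cache (old->new): [rat melon pig]
  9. access bee: MISS. Cache (old->new): [rat melon pig bee]
  10. access rat: HIT. Cache (old->new): [rat melon pig bee]
  11. access rat: HIT. Cache (old->new): [rat melon pig bee]
  12. access jay: MISS. Cache (old->new): [rat melon pig bee jay]
  13. access bee: HIT. Cache (old->new): [rat melon pig bee jay]
  14. access bee: HIT. Cache (old->new): [rat melon pig bee jay]
  15. access pig: HIT. Cache (old->new): [rat melon pig bee jay]
  16. access bee: HIT. Cache (old->new): [rat melon pig bee jay]
  17. access rat: HIT. Cache (old->new): [rat melon pig bee jay]
  18. access pig: HIT. Cache (old->new): [rat melon pig bee jay]
  19. access bee: HIT. Cache (old->new): [rat melon pig bee jay]
  20. access jay: HIT. Cache (old->new): [rat melon pig bee jay]
  21. access lime: MISS, evict rat. Cache (old->new): [melon pig bee jay lime]
  22. access ram: MISS, evict melon. Cache (old->new): [pig bee jay lime ram]
  23. access ram: HIT. Cache (old->new): [pig bee jay lime ram]
  24. access owl: MISS, evict pig. Cache (old->new): [bee jay lime ram owl]
  25. access rat: MISS, evict bee. Cache (old->new): [jay lime ram owl rat]
  26. access rat: HIT. Cache (old->new): [jay lime ram owl rat]
  27. access rat: HIT. Cache (old->new): [jay lime ram owl rat]
Total: 18 hits, 9 misses, 4 evictions

Answer: jay lime ram owl rat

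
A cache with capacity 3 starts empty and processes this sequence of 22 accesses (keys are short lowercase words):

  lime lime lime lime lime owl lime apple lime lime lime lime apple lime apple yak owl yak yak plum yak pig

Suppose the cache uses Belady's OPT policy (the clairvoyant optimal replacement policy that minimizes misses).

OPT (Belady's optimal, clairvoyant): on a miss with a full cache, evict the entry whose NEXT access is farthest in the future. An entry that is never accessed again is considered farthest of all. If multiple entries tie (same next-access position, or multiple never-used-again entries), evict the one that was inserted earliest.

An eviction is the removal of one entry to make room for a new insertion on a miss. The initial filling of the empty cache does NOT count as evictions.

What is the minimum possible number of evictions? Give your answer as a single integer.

OPT (Belady) simulation (capacity=3):
  1. access lime: MISS. Cache: [lime]
  2. access lime: HIT. Next use of lime: step 3. Cache: [lime]
  3. access lime: HIT. Next use of lime: step 4. Cache: [lime]
  4. access lime: HIT. Next use of lime: step 5. Cache: [lime]
  5. access lime: HIT. Next use of lime: step 7. Cache: [lime]
  6. access owl: MISS. Cache: [lime owl]
  7. access lime: HIT. Next use of lime: step 9. Cache: [lime owl]
  8. access apple: MISS. Cache: [lime owl apple]
  9. access lime: HIT. Next use of lime: step 10. Cache: [lime owl apple]
  10. access lime: HIT. Next use of lime: step 11. Cache: [lime owl apple]
  11. access lime: HIT. Next use of lime: step 12. Cache: [lime owl apple]
  12. access lime: HIT. Next use of lime: step 14. Cache: [lime owl apple]
  13. access apple: HIT. Next use of apple: step 15. Cache: [lime owl apple]
  14. access lime: HIT. Next use of lime: never. Cache: [lime owl apple]
  15. access apple: HIT. Next use of apple: never. Cache: [lime owl apple]
  16. access yak: MISS, evict lime (next use: never). Cache: [owl apple yak]
  17. access owl: HIT. Next use of owl: never. Cache: [owl apple yak]
  18. access yak: HIT. Next use of yak: step 19. Cache: [owl apple yak]
  19. access yak: HIT. Next use of yak: step 21. Cache: [owl apple yak]
  20. access plum: MISS, evict owl (next use: never). Cache: [apple yak plum]
  21. access yak: HIT. Next use of yak: never. Cache: [apple yak plum]
  22. access pig: MISS, evict apple (next use: never). Cache: [yak plum pig]
Total: 16 hits, 6 misses, 3 evictions

Answer: 3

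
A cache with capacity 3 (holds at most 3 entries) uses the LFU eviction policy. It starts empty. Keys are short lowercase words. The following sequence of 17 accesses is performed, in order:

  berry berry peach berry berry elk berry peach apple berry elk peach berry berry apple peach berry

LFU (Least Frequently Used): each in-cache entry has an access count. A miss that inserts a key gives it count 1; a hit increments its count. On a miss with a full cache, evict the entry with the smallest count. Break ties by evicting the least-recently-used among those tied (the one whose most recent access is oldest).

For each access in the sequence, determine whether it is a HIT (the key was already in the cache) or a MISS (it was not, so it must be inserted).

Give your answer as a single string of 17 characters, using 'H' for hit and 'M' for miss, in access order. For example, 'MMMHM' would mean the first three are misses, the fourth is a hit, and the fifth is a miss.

Answer: MHMHHMHHMHMHHHMHH

Derivation:
LFU simulation (capacity=3):
  1. access berry: MISS. Cache: [berry(c=1)]
  2. access berry: HIT, count now 2. Cache: [berry(c=2)]
  3. access peach: MISS. Cache: [peach(c=1) berry(c=2)]
  4. access berry: HIT, count now 3. Cache: [peach(c=1) berry(c=3)]
  5. access berry: HIT, count now 4. Cache: [peach(c=1) berry(c=4)]
  6. access elk: MISS. Cache: [peach(c=1) elk(c=1) berry(c=4)]
  7. access berry: HIT, count now 5. Cache: [peach(c=1) elk(c=1) berry(c=5)]
  8. access peach: HIT, count now 2. Cache: [elk(c=1) peach(c=2) berry(c=5)]
  9. access apple: MISS, evict elk(c=1). Cache: [apple(c=1) peach(c=2) berry(c=5)]
  10. access berry: HIT, count now 6. Cache: [apple(c=1) peach(c=2) berry(c=6)]
  11. access elk: MISS, evict apple(c=1). Cache: [elk(c=1) peach(c=2) berry(c=6)]
  12. access peach: HIT, count now 3. Cache: [elk(c=1) peach(c=3) berry(c=6)]
  13. access berry: HIT, count now 7. Cache: [elk(c=1) peach(c=3) berry(c=7)]
  14. access berry: HIT, count now 8. Cache: [elk(c=1) peach(c=3) berry(c=8)]
  15. access apple: MISS, evict elk(c=1). Cache: [apple(c=1) peach(c=3) berry(c=8)]
  16. access peach: HIT, count now 4. Cache: [apple(c=1) peach(c=4) berry(c=8)]
  17. access berry: HIT, count now 9. Cache: [apple(c=1) peach(c=4) berry(c=9)]
Total: 11 hits, 6 misses, 3 evictions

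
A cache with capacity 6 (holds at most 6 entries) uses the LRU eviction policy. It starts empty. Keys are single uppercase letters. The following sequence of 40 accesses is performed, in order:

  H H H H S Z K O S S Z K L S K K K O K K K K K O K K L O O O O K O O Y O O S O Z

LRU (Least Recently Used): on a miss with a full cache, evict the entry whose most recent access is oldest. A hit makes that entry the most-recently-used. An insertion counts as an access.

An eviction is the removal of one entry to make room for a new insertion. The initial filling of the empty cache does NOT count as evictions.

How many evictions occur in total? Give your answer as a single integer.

Answer: 1

Derivation:
LRU simulation (capacity=6):
  1. access H: MISS. Cache (LRU->MRU): [H]
  2. access H: HIT. Cache (LRU->MRU): [H]
  3. access H: HIT. Cache (LRU->MRU): [H]
  4. access H: HIT. Cache (LRU->MRU): [H]
  5. access S: MISS. Cache (LRU->MRU): [H S]
  6. access Z: MISS. Cache (LRU->MRU): [H S Z]
  7. access K: MISS. Cache (LRU->MRU): [H S Z K]
  8. access O: MISS. Cache (LRU->MRU): [H S Z K O]
  9. access S: HIT. Cache (LRU->MRU): [H Z K O S]
  10. access S: HIT. Cache (LRU->MRU): [H Z K O S]
  11. access Z: HIT. Cache (LRU->MRU): [H K O S Z]
  12. access K: HIT. Cache (LRU->MRU): [H O S Z K]
  13. access L: MISS. Cache (LRU->MRU): [H O S Z K L]
  14. access S: HIT. Cache (LRU->MRU): [H O Z K L S]
  15. access K: HIT. Cache (LRU->MRU): [H O Z L S K]
  16. access K: HIT. Cache (LRU->MRU): [H O Z L S K]
  17. access K: HIT. Cache (LRU->MRU): [H O Z L S K]
  18. access O: HIT. Cache (LRU->MRU): [H Z L S K O]
  19. access K: HIT. Cache (LRU->MRU): [H Z L S O K]
  20. access K: HIT. Cache (LRU->MRU): [H Z L S O K]
  21. access K: HIT. Cache (LRU->MRU): [H Z L S O K]
  22. access K: HIT. Cache (LRU->MRU): [H Z L S O K]
  23. access K: HIT. Cache (LRU->MRU): [H Z L S O K]
  24. access O: HIT. Cache (LRU->MRU): [H Z L S K O]
  25. access K: HIT. Cache (LRU->MRU): [H Z L S O K]
  26. access K: HIT. Cache (LRU->MRU): [H Z L S O K]
  27. access L: HIT. Cache (LRU->MRU): [H Z S O K L]
  28. access O: HIT. Cache (LRU->MRU): [H Z S K L O]
  29. access O: HIT. Cache (LRU->MRU): [H Z S K L O]
  30. access O: HIT. Cache (LRU->MRU): [H Z S K L O]
  31. access O: HIT. Cache (LRU->MRU): [H Z S K L O]
  32. access K: HIT. Cache (LRU->MRU): [H Z S L O K]
  33. access O: HIT. Cache (LRU->MRU): [H Z S L K O]
  34. access O: HIT. Cache (LRU->MRU): [H Z S L K O]
  35. access Y: MISS, evict H. Cache (LRU->MRU): [Z S L K O Y]
  36. access O: HIT. Cache (LRU->MRU): [Z S L K Y O]
  37. access O: HIT. Cache (LRU->MRU): [Z S L K Y O]
  38. access S: HIT. Cache (LRU->MRU): [Z L K Y O S]
  39. access O: HIT. Cache (LRU->MRU): [Z L K Y S O]
  40. access Z: HIT. Cache (LRU->MRU): [L K Y S O Z]
Total: 33 hits, 7 misses, 1 evictions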